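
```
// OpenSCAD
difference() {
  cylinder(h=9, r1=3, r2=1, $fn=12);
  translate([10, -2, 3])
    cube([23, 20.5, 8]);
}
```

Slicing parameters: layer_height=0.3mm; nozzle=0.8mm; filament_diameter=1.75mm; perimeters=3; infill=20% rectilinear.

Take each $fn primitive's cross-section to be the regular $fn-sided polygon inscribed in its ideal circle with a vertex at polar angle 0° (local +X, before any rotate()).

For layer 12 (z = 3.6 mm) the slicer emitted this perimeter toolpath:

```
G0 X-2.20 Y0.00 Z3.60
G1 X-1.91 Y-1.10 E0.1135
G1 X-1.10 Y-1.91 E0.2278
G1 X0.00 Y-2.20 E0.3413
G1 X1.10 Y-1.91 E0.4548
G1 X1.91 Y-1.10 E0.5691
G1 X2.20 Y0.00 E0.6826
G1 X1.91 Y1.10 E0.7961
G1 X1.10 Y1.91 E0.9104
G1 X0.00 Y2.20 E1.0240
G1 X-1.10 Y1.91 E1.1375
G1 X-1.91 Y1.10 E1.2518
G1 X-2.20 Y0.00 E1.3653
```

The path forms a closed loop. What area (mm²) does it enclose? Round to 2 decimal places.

Apply the shoelace formula to the sequence of (X, Y) vertices; enclosed area = 14.56 mm².

14.56 mm²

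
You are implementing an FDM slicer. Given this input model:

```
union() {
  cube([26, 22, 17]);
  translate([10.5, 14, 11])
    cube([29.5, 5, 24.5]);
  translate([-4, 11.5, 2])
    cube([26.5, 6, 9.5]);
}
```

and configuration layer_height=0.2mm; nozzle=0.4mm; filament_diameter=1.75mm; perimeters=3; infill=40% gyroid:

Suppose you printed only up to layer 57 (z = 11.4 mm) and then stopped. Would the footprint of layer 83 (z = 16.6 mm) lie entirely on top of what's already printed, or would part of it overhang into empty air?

entirely on top

Compare the two slices. At z = 11.4: the cube is present — its section is the full 26×22 rectangle (area 572.00 mm²); the cube at (10.5, 14) (footprint 29.5×5) is included at this height (area 147.50 mm²); the cube at (-4, 11.5) (footprint 26.5×6) is included at this height (area 159.00 mm²); Taking the union: the regions partially overlap — summed areas 878.50 mm² minus the doubly-counted overlap 212.50 mm² gives 666.00 mm² — area = 666.00 mm². At z = 16.6: the 26×22 cube contributes its full rectangle (area 572.00 mm²); the 29.5×5 cube at (10.5, 14) contributes its full rectangle (area 147.50 mm²); the cube at (-4, 11.5) is absent (z outside [2, 11.5]); Combining (union): the regions partially overlap — summed areas 719.50 mm² minus the doubly-counted overlap 77.50 mm² gives 642.00 mm² — area = 642.00 mm². Checking containment: the cross-section at z = 16.6 is a subset of the cross-section at z = 11.4.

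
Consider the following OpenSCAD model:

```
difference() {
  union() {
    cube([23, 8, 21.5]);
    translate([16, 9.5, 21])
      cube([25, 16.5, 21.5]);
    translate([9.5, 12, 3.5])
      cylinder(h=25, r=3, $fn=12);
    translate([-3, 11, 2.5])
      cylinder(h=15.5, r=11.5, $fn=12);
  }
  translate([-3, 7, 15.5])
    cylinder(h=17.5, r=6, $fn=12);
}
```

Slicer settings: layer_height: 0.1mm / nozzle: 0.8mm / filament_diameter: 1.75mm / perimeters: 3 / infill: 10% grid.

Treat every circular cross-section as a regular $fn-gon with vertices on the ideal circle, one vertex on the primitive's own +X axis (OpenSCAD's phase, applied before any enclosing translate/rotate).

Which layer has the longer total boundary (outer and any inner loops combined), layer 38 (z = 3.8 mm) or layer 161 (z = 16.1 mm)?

Layer 38 (z = 3.8): the 23×8 cube contributes its full rectangle (perimeter 62.00 mm); the cube at (16, 9.5) does not reach this height (z outside [21, 42.5]); the r=3 cylinder at (9.5, 12) gives a regular 12-gon of circumradius 3 (constant along its height) (perimeter = 2·12·3.000·sin(180°/12) = 18.63 mm); the r=11.5 cylinder at (-3, 11) gives a regular 12-gon of circumradius 11.5 (constant along its height) (perimeter = 2·12·11.500·sin(180°/12) = 71.43 mm); Taking the union: the regions partially overlap (shared area 47.31 mm²), so the edge portions inside another operand are dropped and the merged outline is re-measured after clipping — boundary = 114.25 mm; the cylinder at (-3, 7) is absent (z outside [15.5, 33]); After the difference (first − rest): none of the subtracted shapes is present at this height, so the result so far is unchanged — boundary = 114.25 mm. So its perimeter = 114.25 mm. Layer 161 (z = 16.1): the cube (footprint 23×8) is included at this height (perimeter 62.00 mm); the cube at (16, 9.5) is not intersected at this z (z outside [21, 42.5]); the cylinder at (9.5, 12): section is a regular 12-gon, circumradius r=3 (perimeter = 2·12·3.000·sin(180°/12) = 18.63 mm); the r=11.5 cylinder at (-3, 11) gives a regular 12-gon of circumradius 11.5 (constant along its height) (perimeter = 2·12·11.500·sin(180°/12) = 71.43 mm); Combining (union): the regions partially overlap (shared area 47.31 mm²), so the edge portions inside another operand are dropped and the merged outline is re-measured after clipping — boundary = 114.25 mm; the r=6 cylinder at (-3, 7) gives a regular 12-gon of circumradius 6 (constant along its height) (perimeter = 2·12·6.000·sin(180°/12) = 37.27 mm); Taking the first minus the rest: starting from that combined region, the r=6 cylinder at (-3, 7) lies wholly inside it (removes its full 108.00 mm² and its 37.27 mm outline becomes a hole wall) — boundary (outer + 1 inner loop) = 151.52 mm. So its perimeter = 151.52 mm. Layer 161 is larger (151.52 vs 114.25 mm).

layer 161 (z = 16.1 mm)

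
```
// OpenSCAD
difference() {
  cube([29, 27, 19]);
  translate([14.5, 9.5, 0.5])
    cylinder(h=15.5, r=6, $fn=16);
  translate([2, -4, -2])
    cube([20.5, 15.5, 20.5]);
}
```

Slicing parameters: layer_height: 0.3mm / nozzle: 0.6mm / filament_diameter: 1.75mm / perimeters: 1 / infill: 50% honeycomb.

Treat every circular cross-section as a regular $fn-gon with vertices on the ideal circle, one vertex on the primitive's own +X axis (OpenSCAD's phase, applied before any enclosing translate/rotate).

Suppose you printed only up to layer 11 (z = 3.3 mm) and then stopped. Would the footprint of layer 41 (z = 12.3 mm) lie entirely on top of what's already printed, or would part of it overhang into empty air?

Compare the two slices. At z = 3.3: the cube is present — its section is the full 29×27 rectangle (area 783.00 mm²); the cylinder at (14.5, 9.5): section is a regular 16-gon, circumradius r=6 (area = (16/2)·6.000²·sin(360°/16) = 110.21 mm²); the 20.5×15.5 cube at (2, -4) contributes its full rectangle (area 317.75 mm²); Taking the first minus the rest: starting from the 29×27 cube (783.00 mm²), the r=6 cylinder at (14.5, 9.5) lies wholly inside it (removes its full 110.21 mm² and its 37.46 mm outline becomes a hole wall); the 20.5×15.5 cube at (2, -4) partially overlaps it — only the 157.44 mm² overlap (of its 317.75 mm²) is removed, clipping the outline — area = 515.35 mm². At z = 12.3: the 29×27 cube contributes its full rectangle (area 783.00 mm²); the r=6 cylinder at (14.5, 9.5) gives a regular 16-gon of circumradius 6 (constant along its height) (area = (16/2)·6.000²·sin(360°/16) = 110.21 mm²); the cube at (2, -4) (footprint 20.5×15.5) is included at this height (area 317.75 mm²); After the difference (first − rest): starting from the 29×27 cube (783.00 mm²), the r=6 cylinder at (14.5, 9.5) lies wholly inside it (removes its full 110.21 mm² and its 37.46 mm outline becomes a hole wall); the 20.5×15.5 cube at (2, -4) partially overlaps it — only the 157.44 mm² overlap (of its 317.75 mm²) is removed, clipping the outline — area = 515.35 mm². Checking containment: the cross-section at z = 12.3 is a subset of the cross-section at z = 3.3.

entirely on top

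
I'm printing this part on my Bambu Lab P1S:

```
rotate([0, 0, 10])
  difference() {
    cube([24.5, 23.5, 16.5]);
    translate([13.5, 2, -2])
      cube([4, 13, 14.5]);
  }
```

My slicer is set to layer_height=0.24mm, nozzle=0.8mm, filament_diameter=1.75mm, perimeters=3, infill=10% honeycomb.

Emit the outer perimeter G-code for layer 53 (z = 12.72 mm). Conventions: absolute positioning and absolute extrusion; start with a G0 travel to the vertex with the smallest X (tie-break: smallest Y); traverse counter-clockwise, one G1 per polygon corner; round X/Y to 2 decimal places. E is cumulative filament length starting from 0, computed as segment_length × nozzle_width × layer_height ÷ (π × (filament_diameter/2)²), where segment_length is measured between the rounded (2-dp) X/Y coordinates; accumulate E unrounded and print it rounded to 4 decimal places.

At z = 12.72 mm: the 24.5×23.5 cube contributes its full rectangle; the cube at (13.5, 2) is absent (z outside [-2, 12.5]); After the difference (first − rest): none of the subtracted shapes is present at this height, so the 24.5×23.5 cube is unchanged — 1 connected region; (rotated 10° about Z; rotation is an isometry so areas/perimeters/island counts are preserved). The outline is a single polygon with 4 vertices. Extrusion per mm of travel: 0.8 × 0.24 / (π × 0.875²) = 0.079824. Accumulating E over each segment gives final E = 7.6638.

G0 X-4.08 Y23.14 Z12.72
G1 X0.00 Y0.00 E1.8756
G1 X24.13 Y4.25 E3.8314
G1 X20.05 Y27.40 E5.7078
G1 X-4.08 Y23.14 E7.6638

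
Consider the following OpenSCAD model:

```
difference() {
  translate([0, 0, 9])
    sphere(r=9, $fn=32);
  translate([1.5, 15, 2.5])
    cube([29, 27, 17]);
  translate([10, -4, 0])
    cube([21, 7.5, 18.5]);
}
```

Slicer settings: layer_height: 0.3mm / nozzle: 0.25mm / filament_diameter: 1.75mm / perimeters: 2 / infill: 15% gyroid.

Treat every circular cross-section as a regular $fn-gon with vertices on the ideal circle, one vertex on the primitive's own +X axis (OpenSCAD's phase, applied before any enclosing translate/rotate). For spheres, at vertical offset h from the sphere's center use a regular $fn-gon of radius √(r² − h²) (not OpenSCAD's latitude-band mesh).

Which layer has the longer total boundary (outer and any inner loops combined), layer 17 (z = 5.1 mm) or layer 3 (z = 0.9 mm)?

Layer 17 (z = 5.1): the r=9 sphere contributes a regular 32-gon of circumradius √(9²−3.9²) = 8.111 (perimeter = 2·32·8.111·sin(180°/32) = 50.88 mm); the 29×27 cube at (1.5, 15) contributes its full rectangle (perimeter 112.00 mm); the 21×7.5 cube at (10, -4) contributes its full rectangle (perimeter 57.00 mm); Taking the first minus the rest: starting from the r=9 sphere, the 29×27 cube at (1.5, 15) misses the remaining region (no effect); the 21×7.5 cube at (10, -4) misses the remaining region (no effect) — boundary = 50.88 mm. So its perimeter = 50.88 mm. Layer 3 (z = 0.9): the r=9 sphere slices to a regular 32-gon of circumradius 3.923 (√(r²−h²) with h=8.1 from center) (perimeter = 2·32·3.923·sin(180°/32) = 24.61 mm); the cube at (1.5, 15) is absent (z outside [2.5, 19.5]); the cube at (10, -4) (footprint 21×7.5) is included at this height (perimeter 57.00 mm); Subtracting the remaining from the first: starting from the r=9 sphere, the 21×7.5 cube at (10, -4) misses the remaining region (no effect) — boundary = 24.61 mm. So its perimeter = 24.61 mm. Layer 17 is larger (50.88 vs 24.61 mm).

layer 17 (z = 5.1 mm)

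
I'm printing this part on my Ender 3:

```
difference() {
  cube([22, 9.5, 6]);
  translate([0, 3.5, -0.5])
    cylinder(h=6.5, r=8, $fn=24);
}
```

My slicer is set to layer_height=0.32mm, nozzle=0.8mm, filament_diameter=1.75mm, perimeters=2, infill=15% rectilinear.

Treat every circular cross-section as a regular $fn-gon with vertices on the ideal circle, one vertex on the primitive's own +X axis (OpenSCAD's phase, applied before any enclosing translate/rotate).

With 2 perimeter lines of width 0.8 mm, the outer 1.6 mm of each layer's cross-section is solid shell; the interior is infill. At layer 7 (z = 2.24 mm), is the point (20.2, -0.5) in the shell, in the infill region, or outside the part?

At z = 2.24 mm: the cube (footprint 22×9.5) is included at this height; the cylinder at (0, 3.5): section is a regular 24-gon, circumradius r=8; After the difference (first − rest): starting from the 22×9.5 cube, the r=8 cylinder at (0, 3.5) partially overlaps it — only the 69.62 mm² overlap (of its 198.77 mm²) is removed, clipping the outline — 1 connected region. Overall, the cross-section is a single solid region. The nearest boundary edge runs (22.00, 0.00)→(7.14, 0.00); distance from the point to it = 0.50 mm. The point is not inside any of the regions above, so it lies outside the cross-section (0.50 mm from the nearest boundary).

outside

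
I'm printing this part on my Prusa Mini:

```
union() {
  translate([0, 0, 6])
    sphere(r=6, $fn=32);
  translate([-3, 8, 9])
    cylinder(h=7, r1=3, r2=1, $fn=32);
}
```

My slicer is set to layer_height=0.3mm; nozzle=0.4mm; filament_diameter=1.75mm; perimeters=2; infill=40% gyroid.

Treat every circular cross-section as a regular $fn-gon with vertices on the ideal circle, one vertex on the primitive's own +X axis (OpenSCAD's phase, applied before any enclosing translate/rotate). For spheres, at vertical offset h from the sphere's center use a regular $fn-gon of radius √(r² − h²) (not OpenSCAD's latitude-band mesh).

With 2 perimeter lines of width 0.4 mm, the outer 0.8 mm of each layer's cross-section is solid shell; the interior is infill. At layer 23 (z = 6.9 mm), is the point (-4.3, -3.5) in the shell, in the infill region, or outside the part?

shell

At z = 6.9 mm: the r=6 sphere slices to a regular 32-gon of circumradius 5.932 (√(r²−h²) with h=0.9 from center); the cone at (-3, 8) is not intersected at this z (z outside [9, 16]); Merging all regions: only the r=6 sphere is present, so the union is just that shape — 1 connected region. Overall, the cross-section is a single solid region. The nearest boundary edge runs (-4.93, -3.30)→(-4.19, -4.19); distance from the point to it = 0.36 mm. The point is inside the cross-section, 0.36 mm from the nearest boundary — within the 0.8 mm shell band (2 × 0.4).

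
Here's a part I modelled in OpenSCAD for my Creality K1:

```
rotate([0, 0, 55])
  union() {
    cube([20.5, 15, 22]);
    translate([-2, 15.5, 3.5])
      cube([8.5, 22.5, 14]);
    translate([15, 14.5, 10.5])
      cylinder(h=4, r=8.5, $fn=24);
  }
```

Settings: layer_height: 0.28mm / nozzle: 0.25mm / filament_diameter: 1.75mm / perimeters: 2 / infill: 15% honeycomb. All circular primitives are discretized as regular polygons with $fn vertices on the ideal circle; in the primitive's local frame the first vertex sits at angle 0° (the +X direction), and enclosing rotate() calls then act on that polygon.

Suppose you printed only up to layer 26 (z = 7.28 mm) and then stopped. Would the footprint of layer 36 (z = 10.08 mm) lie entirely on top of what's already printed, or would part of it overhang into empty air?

entirely on top

Compare the two slices. At z = 7.28: the 20.5×15 cube contributes its full rectangle (area 307.50 mm²); the 8.5×22.5 cube at (-2, 15.5) contributes its full rectangle (area 191.25 mm²); the cylinder at (15, 14.5) is not intersected at this z (z outside [10.5, 14.5]); Taking the union: the 2 present regions are separate (no shared area or edge), so areas and boundary lengths simply add and each stays a separate island — area = 498.75 mm²; (rotated 55° about Z; rotation is an isometry so areas/perimeters/island counts are preserved). At z = 10.08: the cube (footprint 20.5×15) is included at this height (area 307.50 mm²); the cube at (-2, 15.5) (footprint 8.5×22.5) is included at this height (area 191.25 mm²); the cylinder at (15, 14.5) is not intersected at this z (z outside [10.5, 14.5]); Merging all regions: the 2 present regions are separate (no shared area or edge), so areas and boundary lengths simply add and each stays a separate island — area = 498.75 mm²; (whole slice rotated 55° about Z — lengths, areas and connectivity unchanged). Checking containment: the cross-section at z = 10.08 is a subset of the cross-section at z = 7.28.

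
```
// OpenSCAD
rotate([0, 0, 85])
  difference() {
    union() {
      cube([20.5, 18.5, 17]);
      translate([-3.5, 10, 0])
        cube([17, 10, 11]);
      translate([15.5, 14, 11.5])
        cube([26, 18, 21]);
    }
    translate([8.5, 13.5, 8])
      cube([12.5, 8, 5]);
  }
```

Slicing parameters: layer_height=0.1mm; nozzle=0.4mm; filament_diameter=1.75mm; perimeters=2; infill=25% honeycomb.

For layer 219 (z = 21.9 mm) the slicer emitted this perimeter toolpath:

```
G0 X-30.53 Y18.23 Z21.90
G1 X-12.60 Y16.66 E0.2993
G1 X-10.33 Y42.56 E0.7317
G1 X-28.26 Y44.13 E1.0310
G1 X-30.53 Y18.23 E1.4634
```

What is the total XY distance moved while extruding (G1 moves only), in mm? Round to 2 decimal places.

88.00 mm

Sum the Euclidean lengths of each G1 segment: total = 88.00 mm.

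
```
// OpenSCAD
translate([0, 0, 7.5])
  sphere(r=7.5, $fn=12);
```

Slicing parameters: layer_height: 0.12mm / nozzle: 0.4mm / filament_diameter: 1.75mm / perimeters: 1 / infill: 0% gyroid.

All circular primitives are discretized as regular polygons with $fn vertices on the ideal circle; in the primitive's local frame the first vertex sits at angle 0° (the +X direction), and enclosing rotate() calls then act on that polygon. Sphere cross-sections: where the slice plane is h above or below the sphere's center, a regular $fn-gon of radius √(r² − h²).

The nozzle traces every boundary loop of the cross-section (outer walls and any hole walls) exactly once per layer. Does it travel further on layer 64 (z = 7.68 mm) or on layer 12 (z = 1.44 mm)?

layer 64 (z = 7.68 mm)

Layer 64 (z = 7.68): the r=7.5 sphere slices to a regular 12-gon of circumradius 7.498 (√(r²−h²) with h=0.18 from center) (perimeter = 2·12·7.498·sin(180°/12) = 46.57 mm). So its perimeter = 46.57 mm. Layer 12 (z = 1.44): the r=7.5 sphere slices to a regular 12-gon of circumradius 4.419 (√(r²−h²) with h=6.06 from center) (perimeter = 2·12·4.419·sin(180°/12) = 27.45 mm). So its perimeter = 27.45 mm. Layer 64 is larger (46.57 vs 27.45 mm).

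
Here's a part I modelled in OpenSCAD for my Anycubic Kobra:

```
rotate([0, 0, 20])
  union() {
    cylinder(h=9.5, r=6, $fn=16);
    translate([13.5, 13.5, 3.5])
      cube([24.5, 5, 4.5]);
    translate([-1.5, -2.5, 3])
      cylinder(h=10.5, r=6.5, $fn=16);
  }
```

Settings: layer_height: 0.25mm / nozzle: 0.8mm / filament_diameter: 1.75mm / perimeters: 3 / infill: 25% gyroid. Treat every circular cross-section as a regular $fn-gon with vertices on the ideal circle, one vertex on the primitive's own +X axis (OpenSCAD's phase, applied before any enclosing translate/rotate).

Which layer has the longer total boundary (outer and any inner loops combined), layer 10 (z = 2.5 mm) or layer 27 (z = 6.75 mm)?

layer 27 (z = 6.75 mm)

Layer 10 (z = 2.5): the r=6 cylinder contributes a regular 16-gon of circumradius 6 (perimeter = 2·16·6.000·sin(180°/16) = 37.46 mm); the cube at (13.5, 13.5) does not reach this height (z outside [3.5, 8]); the cylinder at (-1.5, -2.5) does not reach this height (z outside [3, 13.5]); Taking the union: only the r=6 cylinder is present, so the union is just that shape — boundary = 37.46 mm; (whole slice rotated 20° about Z — lengths, areas and connectivity unchanged). So its perimeter = 37.46 mm. Layer 27 (z = 6.75): the r=6 cylinder gives a regular 16-gon of circumradius 6 (constant along its height) (perimeter = 2·16·6.000·sin(180°/16) = 37.46 mm); the cube at (13.5, 13.5) is present — its section is the full 24.5×5 rectangle (perimeter 59.00 mm); the cylinder at (-1.5, -2.5): section is a regular 16-gon, circumradius r=6.5 (perimeter = 2·16·6.500·sin(180°/16) = 40.58 mm); Merging all regions: the regions partially overlap (shared area 83.63 mm²), so the edge portions inside another operand are dropped and the merged outline is re-measured after clipping — boundary = 104.04 mm; (rotated 20° about Z; rotation is an isometry so areas/perimeters/island counts are preserved). So its perimeter = 104.04 mm. Layer 27 is larger (104.04 vs 37.46 mm).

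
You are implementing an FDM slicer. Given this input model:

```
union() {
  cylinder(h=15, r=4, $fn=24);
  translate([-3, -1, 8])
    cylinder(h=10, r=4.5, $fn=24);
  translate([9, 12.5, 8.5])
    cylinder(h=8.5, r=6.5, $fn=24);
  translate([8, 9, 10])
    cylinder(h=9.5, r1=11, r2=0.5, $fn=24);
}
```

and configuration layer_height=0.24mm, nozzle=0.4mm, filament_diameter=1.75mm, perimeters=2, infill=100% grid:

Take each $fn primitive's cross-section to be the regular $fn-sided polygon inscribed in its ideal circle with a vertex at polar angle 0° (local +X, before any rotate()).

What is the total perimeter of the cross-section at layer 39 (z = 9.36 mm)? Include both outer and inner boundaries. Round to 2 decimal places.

73.93 mm

At z = 9.36 mm: the cylinder: section is a regular 24-gon, circumradius r=4 (perimeter = 2·24·4.000·sin(180°/24) = 25.06 mm); the r=4.5 cylinder at (-3, -1) contributes a regular 24-gon of circumradius 4.5 (perimeter = 2·24·4.500·sin(180°/24) = 28.19 mm); the r=6.5 cylinder at (9, 12.5) gives a regular 24-gon of circumradius 6.5 (constant along its height) (perimeter = 2·24·6.500·sin(180°/24) = 40.72 mm); the cone at (8, 9) is not intersected at this z (z outside [10, 19.5]); Merging all regions: the regions partially overlap (shared area 29.85 mm²), so the edge portions inside another operand are dropped and the merged outline is re-measured after clipping — boundary = 73.93 mm. Overall, the cross-section has 2 separate islands. Total boundary length (outer) = 73.93 mm.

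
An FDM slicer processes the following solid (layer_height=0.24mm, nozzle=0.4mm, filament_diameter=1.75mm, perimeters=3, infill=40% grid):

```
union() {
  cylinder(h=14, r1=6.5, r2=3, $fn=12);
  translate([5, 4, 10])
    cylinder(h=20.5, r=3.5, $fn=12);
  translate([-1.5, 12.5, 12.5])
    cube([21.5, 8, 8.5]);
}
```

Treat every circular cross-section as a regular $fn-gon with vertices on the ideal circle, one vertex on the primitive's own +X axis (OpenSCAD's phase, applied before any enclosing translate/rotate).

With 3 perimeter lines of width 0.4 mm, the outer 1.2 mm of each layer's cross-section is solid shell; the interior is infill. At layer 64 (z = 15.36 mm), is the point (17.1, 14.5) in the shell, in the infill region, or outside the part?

At z = 15.36 mm: the cone is not intersected at this z (z outside [0, 14]); the cylinder at (5, 4): section is a regular 12-gon, circumradius r=3.5; the 21.5×8 cube at (-1.5, 12.5) contributes its full rectangle; Combining (union): the 2 present regions are separate (no shared area or edge), so areas and boundary lengths simply add and each stays a separate island — 2 connected regions. Overall, the cross-section has 2 separate islands. The nearest boundary edge runs (20.00, 12.50)→(-1.50, 12.50); distance from the point to it = 2.00 mm. (Shell/infill is judged within the island containing the point — the largest one.) The point is inside the cross-section and 2.00 mm from the nearest boundary — more than the 1.2 mm shell width (3 × 0.4), so it's in the infill interior.

infill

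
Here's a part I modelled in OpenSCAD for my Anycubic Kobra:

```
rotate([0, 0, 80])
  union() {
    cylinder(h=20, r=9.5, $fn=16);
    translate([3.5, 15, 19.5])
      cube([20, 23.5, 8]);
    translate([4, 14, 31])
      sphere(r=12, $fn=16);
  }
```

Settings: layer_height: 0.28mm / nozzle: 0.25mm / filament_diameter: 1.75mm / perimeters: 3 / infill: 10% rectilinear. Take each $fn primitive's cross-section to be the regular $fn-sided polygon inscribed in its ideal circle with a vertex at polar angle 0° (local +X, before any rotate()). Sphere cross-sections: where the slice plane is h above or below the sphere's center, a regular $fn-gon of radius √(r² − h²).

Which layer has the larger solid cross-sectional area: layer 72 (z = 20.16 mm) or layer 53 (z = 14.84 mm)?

layer 72 (z = 20.16 mm)

Layer 72 (z = 20.16): the cylinder is not intersected at this z (z outside [0, 20]); the cube at (3.5, 15) (footprint 20×23.5) is included at this height (area 470.00 mm²); the sphere at (4, 14): section is a regular 16-gon, circumradius = √(r²−h²) = √(12²−10.84²) = 5.147 (area = (16/2)·5.147²·sin(360°/16) = 81.11 mm²); Combining (union): the regions partially overlap — summed areas 551.11 mm² minus the doubly-counted overlap 17.28 mm² gives 533.83 mm² — area = 533.83 mm²; (rotated 80° about Z; rotation is an isometry so areas/perimeters/island counts are preserved). So its area = 533.83 mm². Layer 53 (z = 14.84): the cylinder: section is a regular 16-gon, circumradius r=9.5 (area = (16/2)·9.500²·sin(360°/16) = 276.30 mm²); the cube at (3.5, 15) is not intersected at this z (z outside [19.5, 27.5]); the sphere at (4, 14) is not intersected at this z (|z−center|=16.160 > r=12); Merging all regions: only the r=9.5 cylinder is present, so the union is just that shape — area = 276.30 mm²; (whole slice rotated 80° about Z — lengths, areas and connectivity unchanged). So its area = 276.30 mm². Layer 72 is larger (533.83 vs 276.30 mm²).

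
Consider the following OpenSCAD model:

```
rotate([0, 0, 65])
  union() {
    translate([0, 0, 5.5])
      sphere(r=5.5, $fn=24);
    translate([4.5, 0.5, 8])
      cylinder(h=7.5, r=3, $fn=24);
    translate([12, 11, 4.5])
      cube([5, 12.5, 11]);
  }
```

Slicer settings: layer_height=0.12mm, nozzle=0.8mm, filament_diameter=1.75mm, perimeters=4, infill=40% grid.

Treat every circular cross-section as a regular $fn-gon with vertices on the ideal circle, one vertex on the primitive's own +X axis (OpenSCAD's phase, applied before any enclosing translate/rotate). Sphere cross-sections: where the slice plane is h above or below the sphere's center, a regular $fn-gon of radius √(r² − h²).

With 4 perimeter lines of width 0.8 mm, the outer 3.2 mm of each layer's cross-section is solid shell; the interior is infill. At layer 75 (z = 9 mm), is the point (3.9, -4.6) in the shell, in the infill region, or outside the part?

outside

At z = 9 mm: the r=5.5 sphere contributes a regular 24-gon of circumradius √(5.5²−3.5²) = 4.243; the r=3 cylinder at (4.5, 0.5) gives a regular 24-gon of circumradius 3 (constant along its height); the 5×12.5 cube at (12, 11) contributes its full rectangle; Merging all regions: the regions partially overlap (shared area 10.16 mm²), so overlapping operands fuse into one piece — 2 connected regions; (rotated 65° about Z; rotation is an isometry so areas/perimeters/island counts are preserved). Overall, the cross-section has 2 separate islands. Undo the 65° rotation: the query point maps to (-2.521, -5.479) in the un-rotated model frame. The nearest boundary edge runs (-1.10, -4.10)→(-2.12, -3.67); distance from the point to it = 1.82 mm. The point is not inside any of the regions above, so it lies outside the cross-section (1.82 mm from the nearest boundary).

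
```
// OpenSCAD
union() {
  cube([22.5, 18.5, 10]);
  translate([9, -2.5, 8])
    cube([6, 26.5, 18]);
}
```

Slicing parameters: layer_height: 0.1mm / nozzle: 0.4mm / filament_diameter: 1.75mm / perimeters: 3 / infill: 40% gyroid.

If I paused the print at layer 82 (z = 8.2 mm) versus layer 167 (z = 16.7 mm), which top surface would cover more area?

layer 82 (z = 8.2 mm)

Layer 82 (z = 8.2): the cube (footprint 22.5×18.5) is included at this height (area 416.25 mm²); the cube at (9, -2.5) (footprint 6×26.5) is included at this height (area 159.00 mm²); Combining (union): the regions partially overlap — summed areas 575.25 mm² minus the doubly-counted overlap 111.00 mm² gives 464.25 mm² — area = 464.25 mm². So its area = 464.25 mm². Layer 167 (z = 16.7): the cube is not intersected at this z (z outside [0, 10]); the 6×26.5 cube at (9, -2.5) contributes its full rectangle (area 159.00 mm²); Taking the union: only the 6×26.5 cube at (9, -2.5) is present, so the union is just that shape — area = 159.00 mm². So its area = 159.00 mm². Layer 82 is larger (464.25 vs 159.00 mm²).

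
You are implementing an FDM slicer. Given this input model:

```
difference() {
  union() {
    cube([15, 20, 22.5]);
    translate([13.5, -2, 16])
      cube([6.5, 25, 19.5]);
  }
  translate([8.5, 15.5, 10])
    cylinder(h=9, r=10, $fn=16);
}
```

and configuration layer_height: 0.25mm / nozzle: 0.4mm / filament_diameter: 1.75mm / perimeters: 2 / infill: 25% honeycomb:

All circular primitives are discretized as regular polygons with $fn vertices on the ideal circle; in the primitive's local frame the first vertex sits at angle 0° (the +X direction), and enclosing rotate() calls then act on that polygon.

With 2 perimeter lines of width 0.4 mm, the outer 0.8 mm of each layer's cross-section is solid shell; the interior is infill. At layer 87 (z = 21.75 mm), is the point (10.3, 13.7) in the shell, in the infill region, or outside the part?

At z = 21.75 mm: the cube is present — its section is the full 15×20 rectangle; the cube at (13.5, -2) is present — its section is the full 6.5×25 rectangle; Combining (union): the regions partially overlap (shared area 30.00 mm²), so overlapping operands fuse into one piece — 1 connected region; the cylinder at (8.5, 15.5) is not intersected at this z (z outside [10, 19]); Subtracting the remaining from the first: none of the subtracted shapes is present at this height, so that combined region is unchanged — 1 connected region. Overall, the cross-section is a single solid region. The nearest boundary edge runs (0.00, 20.00)→(13.50, 20.00); distance from the point to it = 6.30 mm. The point is inside the cross-section and 6.30 mm from the nearest boundary — more than the 0.8 mm shell width (2 × 0.4), so it's in the infill interior.

infill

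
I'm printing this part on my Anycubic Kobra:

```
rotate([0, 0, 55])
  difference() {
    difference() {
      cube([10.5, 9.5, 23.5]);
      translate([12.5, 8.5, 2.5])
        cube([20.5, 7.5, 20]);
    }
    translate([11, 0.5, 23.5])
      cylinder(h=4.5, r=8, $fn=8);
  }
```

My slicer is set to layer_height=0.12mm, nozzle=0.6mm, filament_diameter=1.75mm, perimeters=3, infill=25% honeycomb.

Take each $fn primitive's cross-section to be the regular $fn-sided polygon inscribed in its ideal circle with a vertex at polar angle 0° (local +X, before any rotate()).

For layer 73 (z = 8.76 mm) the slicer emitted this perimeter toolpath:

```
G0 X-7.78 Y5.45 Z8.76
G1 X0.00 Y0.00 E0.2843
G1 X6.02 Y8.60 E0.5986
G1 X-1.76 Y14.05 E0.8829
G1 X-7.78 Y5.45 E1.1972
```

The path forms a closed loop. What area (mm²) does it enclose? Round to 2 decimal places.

99.72 mm²

Apply the shoelace formula to the sequence of (X, Y) vertices; enclosed area = 99.72 mm².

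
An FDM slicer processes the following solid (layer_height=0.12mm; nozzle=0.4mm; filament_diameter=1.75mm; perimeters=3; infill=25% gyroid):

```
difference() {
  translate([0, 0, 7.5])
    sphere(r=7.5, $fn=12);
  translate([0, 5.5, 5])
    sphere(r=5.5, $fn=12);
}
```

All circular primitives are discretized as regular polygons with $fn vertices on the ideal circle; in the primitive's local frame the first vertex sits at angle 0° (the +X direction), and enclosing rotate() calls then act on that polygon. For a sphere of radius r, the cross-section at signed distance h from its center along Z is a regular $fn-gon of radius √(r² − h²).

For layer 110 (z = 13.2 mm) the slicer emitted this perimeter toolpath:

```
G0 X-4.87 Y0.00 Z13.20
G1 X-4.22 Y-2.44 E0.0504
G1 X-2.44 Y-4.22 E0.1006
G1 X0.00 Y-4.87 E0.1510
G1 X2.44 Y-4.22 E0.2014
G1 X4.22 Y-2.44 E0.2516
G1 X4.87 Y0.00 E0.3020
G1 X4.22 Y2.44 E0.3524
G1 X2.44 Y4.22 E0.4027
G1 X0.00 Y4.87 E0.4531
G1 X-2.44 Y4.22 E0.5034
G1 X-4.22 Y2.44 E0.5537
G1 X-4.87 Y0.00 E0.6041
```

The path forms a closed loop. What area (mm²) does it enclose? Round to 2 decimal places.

71.24 mm²

Apply the shoelace formula to the sequence of (X, Y) vertices; enclosed area = 71.24 mm².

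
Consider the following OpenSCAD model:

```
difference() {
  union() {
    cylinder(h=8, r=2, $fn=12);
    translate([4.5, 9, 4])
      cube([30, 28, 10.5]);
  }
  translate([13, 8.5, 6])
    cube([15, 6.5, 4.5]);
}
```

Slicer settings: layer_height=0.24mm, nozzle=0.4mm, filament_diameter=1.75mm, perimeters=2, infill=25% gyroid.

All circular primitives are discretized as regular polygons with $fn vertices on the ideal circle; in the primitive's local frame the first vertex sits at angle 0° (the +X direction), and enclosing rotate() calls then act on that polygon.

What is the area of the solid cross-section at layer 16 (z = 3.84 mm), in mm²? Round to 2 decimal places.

At z = 3.84 mm: the r=2 cylinder contributes a regular 12-gon of circumradius 2 (area = (12/2)·2.000²·sin(360°/12) = 12.00 mm²); the cube at (4.5, 9) is not intersected at this z (z outside [4, 14.5]); Merging all regions: only the r=2 cylinder is present, so the union is just that shape — area = 12.00 mm²; the cube at (13, 8.5) is not intersected at this z (z outside [6, 10.5]); After the difference (first − rest): none of the subtracted shapes is present at this height, so that combined region is unchanged — area = 12.00 mm². Overall, the cross-section is a single solid region. Net area = 12.00 mm².

12.00 mm²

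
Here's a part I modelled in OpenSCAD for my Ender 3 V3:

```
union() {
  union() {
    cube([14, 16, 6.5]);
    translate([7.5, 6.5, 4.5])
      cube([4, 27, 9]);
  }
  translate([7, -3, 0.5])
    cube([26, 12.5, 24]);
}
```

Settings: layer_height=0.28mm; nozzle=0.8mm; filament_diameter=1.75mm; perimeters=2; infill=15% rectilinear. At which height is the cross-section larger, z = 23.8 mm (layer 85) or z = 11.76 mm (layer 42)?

Layer 85 (z = 23.8): the cube is absent (z outside [0, 6.5]); the cube at (7.5, 6.5) is absent (z outside [4.5, 13.5]); Taking the union: nothing is present at this height; the 26×12.5 cube at (7, -3) contributes its full rectangle (area 325.00 mm²); Merging all regions: only the 26×12.5 cube at (7, -3) is present, so the union is just that shape — area = 325.00 mm². So its area = 325.00 mm². Layer 42 (z = 11.76): the cube is absent (z outside [0, 6.5]); the 4×27 cube at (7.5, 6.5) contributes its full rectangle (area 108.00 mm²); Taking the union: only the 4×27 cube at (7.5, 6.5) is present, so the union is just that shape — area = 108.00 mm²; the cube at (7, -3) (footprint 26×12.5) is included at this height (area 325.00 mm²); Taking the union: the regions partially overlap — summed areas 433.00 mm² minus the doubly-counted overlap 12.00 mm² gives 421.00 mm² — area = 421.00 mm². So its area = 421.00 mm². Layer 42 is larger (421.00 vs 325.00 mm²).

layer 42 (z = 11.76 mm)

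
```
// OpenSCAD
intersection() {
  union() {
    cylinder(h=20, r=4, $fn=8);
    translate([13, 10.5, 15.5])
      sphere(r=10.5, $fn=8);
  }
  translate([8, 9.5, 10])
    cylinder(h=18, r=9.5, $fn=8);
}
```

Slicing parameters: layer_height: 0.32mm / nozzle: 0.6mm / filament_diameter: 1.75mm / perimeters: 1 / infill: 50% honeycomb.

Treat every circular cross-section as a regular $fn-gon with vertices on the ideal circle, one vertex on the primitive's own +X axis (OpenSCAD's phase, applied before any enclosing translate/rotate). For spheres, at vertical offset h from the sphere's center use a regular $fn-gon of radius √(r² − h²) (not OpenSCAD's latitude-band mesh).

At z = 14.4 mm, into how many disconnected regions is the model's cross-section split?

At z = 14.4 mm: the r=4 cylinder gives a regular 8-gon of circumradius 4 (constant along its height); the sphere at (13, 10.5): section is a regular 8-gon, circumradius = √(r²−h²) = √(10.5²−1.1²) = 10.442; Merging all regions: the 2 present regions are separate (no shared area or edge), so areas and boundary lengths simply add and each stays a separate island — 2 connected regions; the r=9.5 cylinder at (8, 9.5) contributes a regular 8-gon of circumradius 9.5; Keeping only the common overlap: the r=9.5 cylinder at (8, 9.5) partially overlaps that combined region; clipping to the common part keeps 186.32 mm² — 2 connected regions. The result has 2 disconnected regions.

2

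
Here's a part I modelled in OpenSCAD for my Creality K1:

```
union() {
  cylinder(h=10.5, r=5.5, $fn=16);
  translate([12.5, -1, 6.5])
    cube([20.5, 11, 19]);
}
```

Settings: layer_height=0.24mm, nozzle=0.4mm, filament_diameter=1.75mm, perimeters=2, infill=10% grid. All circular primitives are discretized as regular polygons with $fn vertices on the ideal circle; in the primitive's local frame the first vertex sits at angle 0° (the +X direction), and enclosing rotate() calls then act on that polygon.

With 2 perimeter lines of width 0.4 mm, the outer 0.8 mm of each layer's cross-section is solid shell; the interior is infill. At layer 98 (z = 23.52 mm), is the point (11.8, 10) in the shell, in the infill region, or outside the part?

outside

At z = 23.52 mm: the cylinder is absent (z outside [0, 10.5]); the 20.5×11 cube at (12.5, -1) contributes its full rectangle; Combining (union): only the 20.5×11 cube at (12.5, -1) is present, so the union is just that shape — 1 connected region. Overall, the cross-section is a single solid region. The nearest boundary edge runs (33.00, 10.00)→(12.50, 10.00); distance from the point to it = 0.70 mm. The point is not inside any of the regions above, so it lies outside the cross-section (0.70 mm from the nearest boundary).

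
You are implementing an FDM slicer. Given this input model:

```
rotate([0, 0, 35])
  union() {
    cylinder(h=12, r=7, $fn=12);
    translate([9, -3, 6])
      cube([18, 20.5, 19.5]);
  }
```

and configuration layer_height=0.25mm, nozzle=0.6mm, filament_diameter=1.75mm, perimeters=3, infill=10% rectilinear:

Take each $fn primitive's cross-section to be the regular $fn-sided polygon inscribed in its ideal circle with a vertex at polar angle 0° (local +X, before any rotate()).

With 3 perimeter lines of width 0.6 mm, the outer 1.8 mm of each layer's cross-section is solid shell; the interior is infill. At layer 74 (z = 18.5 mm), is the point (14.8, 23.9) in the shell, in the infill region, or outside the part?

At z = 18.5 mm: the cylinder is not intersected at this z (z outside [0, 12]); the cube at (9, -3) is present — its section is the full 18×20.5 rectangle; Combining (union): only the 18×20.5 cube at (9, -3) is present, so the union is just that shape — 1 connected region; (whole slice rotated 35° about Z — lengths, areas and connectivity unchanged). Overall, the cross-section is a single solid region. Undo the 35° rotation: the query point maps to (25.832, 11.089) in the un-rotated model frame. The nearest boundary edge runs (27.00, -3.00)→(27.00, 17.50); distance from the point to it = 1.17 mm. The point is inside the cross-section, 1.17 mm from the nearest boundary — within the 1.8 mm shell band (3 × 0.6).

shell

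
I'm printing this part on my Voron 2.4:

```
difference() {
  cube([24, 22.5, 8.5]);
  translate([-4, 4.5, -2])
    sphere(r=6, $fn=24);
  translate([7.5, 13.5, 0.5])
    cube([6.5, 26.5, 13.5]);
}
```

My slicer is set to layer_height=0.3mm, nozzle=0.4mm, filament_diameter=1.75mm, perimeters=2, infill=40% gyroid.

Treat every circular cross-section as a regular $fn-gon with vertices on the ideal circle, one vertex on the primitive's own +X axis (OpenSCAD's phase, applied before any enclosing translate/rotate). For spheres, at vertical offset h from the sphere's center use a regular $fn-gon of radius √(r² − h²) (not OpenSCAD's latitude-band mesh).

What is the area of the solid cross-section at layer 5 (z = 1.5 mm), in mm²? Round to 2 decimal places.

478.35 mm²

At z = 1.5 mm: the cube is present — its section is the full 24×22.5 rectangle (area 540.00 mm²); the r=6 sphere at (-4, 4.5) contributes a regular 24-gon of circumradius √(6²−3.5²) = 4.873 (area = (24/2)·4.873²·sin(360°/24) = 73.76 mm²); the cube at (7.5, 13.5) (footprint 6.5×26.5) is included at this height (area 172.25 mm²); Subtracting the remaining from the first: starting from the 24×22.5 cube (540.00 mm²), the r=6 sphere at (-4, 4.5) partially overlaps it — only the 3.15 mm² overlap (of its 73.76 mm²) is removed, clipping the outline; the 6.5×26.5 cube at (7.5, 13.5) partially overlaps it — only the 58.50 mm² overlap (of its 172.25 mm²) is removed, clipping the outline — area = 478.35 mm². Overall, the cross-section is a single solid region. Net area = 478.35 mm².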